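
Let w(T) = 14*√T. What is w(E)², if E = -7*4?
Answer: -5488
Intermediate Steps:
E = -28
w(E)² = (14*√(-28))² = (14*(2*I*√7))² = (28*I*√7)² = -5488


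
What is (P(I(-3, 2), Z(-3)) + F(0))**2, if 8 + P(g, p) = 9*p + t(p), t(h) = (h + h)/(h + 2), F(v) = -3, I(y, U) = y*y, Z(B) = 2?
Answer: 64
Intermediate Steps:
I(y, U) = y**2
t(h) = 2*h/(2 + h) (t(h) = (2*h)/(2 + h) = 2*h/(2 + h))
P(g, p) = -8 + 9*p + 2*p/(2 + p) (P(g, p) = -8 + (9*p + 2*p/(2 + p)) = -8 + 9*p + 2*p/(2 + p))
(P(I(-3, 2), Z(-3)) + F(0))**2 = ((-16 + 9*2**2 + 12*2)/(2 + 2) - 3)**2 = ((-16 + 9*4 + 24)/4 - 3)**2 = ((-16 + 36 + 24)/4 - 3)**2 = ((1/4)*44 - 3)**2 = (11 - 3)**2 = 8**2 = 64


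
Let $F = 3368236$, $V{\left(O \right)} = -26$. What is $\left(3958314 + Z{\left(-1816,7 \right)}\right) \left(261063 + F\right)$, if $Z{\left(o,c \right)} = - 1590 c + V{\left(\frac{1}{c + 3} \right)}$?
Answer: $14325416582242$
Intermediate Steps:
$Z{\left(o,c \right)} = -26 - 1590 c$ ($Z{\left(o,c \right)} = - 1590 c - 26 = -26 - 1590 c$)
$\left(3958314 + Z{\left(-1816,7 \right)}\right) \left(261063 + F\right) = \left(3958314 - 11156\right) \left(261063 + 3368236\right) = \left(3958314 - 11156\right) 3629299 = 3947158 \cdot 3629299 = 14325416582242$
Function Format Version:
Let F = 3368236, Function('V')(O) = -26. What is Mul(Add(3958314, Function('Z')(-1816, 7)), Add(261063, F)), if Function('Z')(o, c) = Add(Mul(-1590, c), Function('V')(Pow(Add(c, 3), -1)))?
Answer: 14325416582242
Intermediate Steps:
Function('Z')(o, c) = Add(-26, Mul(-1590, c)) (Function('Z')(o, c) = Add(Mul(-1590, c), -26) = Add(-26, Mul(-1590, c)))
Mul(Add(3958314, Function('Z')(-1816, 7)), Add(261063, F)) = Mul(Add(3958314, Add(-26, Mul(-1590, 7))), Add(261063, 3368236)) = Mul(Add(3958314, Add(-26, -11130)), 3629299) = Mul(Add(3958314, -11156), 3629299) = Mul(3947158, 3629299) = 14325416582242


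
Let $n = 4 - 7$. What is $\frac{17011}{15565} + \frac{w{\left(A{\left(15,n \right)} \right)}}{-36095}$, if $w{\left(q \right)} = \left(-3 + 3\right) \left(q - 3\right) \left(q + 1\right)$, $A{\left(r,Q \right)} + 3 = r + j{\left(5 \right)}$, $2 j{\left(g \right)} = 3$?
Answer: $\frac{17011}{15565} \approx 1.0929$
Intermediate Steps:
$n = -3$ ($n = 4 - 7 = -3$)
$j{\left(g \right)} = \frac{3}{2}$ ($j{\left(g \right)} = \frac{1}{2} \cdot 3 = \frac{3}{2}$)
$A{\left(r,Q \right)} = - \frac{3}{2} + r$ ($A{\left(r,Q \right)} = -3 + \left(r + \frac{3}{2}\right) = -3 + \left(\frac{3}{2} + r\right) = - \frac{3}{2} + r$)
$w{\left(q \right)} = 0$ ($w{\left(q \right)} = 0 \left(-3 + q\right) \left(1 + q\right) = 0 \left(1 + q\right) \left(-3 + q\right) = 0$)
$\frac{17011}{15565} + \frac{w{\left(A{\left(15,n \right)} \right)}}{-36095} = \frac{17011}{15565} + \frac{0}{-36095} = 17011 \cdot \frac{1}{15565} + 0 \left(- \frac{1}{36095}\right) = \frac{17011}{15565} + 0 = \frac{17011}{15565}$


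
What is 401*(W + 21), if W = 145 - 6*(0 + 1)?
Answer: 64160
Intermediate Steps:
W = 139 (W = 145 - 6 = 139)
401*(W + 21) = 401*(139 + 21) = 401*160 = 64160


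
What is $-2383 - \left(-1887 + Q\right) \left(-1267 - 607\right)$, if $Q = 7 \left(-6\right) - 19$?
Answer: $-3652935$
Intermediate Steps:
$Q = -61$ ($Q = -42 - 19 = -61$)
$-2383 - \left(-1887 + Q\right) \left(-1267 - 607\right) = -2383 - \left(-1887 - 61\right) \left(-1267 - 607\right) = -2383 - \left(-1948\right) \left(-1874\right) = -2383 - 3650552 = -3652935$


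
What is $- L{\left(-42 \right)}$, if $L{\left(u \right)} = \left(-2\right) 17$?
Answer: $34$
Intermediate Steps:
$L{\left(u \right)} = -34$
$- L{\left(-42 \right)} = \left(-1\right) \left(-34\right) = 34$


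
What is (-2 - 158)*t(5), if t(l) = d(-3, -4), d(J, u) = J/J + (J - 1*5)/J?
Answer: -1760/3 ≈ -586.67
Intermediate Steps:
d(J, u) = 1 + (-5 + J)/J (d(J, u) = 1 + (J - 5)/J = 1 + (-5 + J)/J)
t(l) = 11/3 (t(l) = 2 - 5/(-3) = 2 - 5*(-1/3) = 2 + 5/3 = 11/3)
(-2 - 158)*t(5) = (-2 - 158)*(11/3) = -160*11/3 = -1760/3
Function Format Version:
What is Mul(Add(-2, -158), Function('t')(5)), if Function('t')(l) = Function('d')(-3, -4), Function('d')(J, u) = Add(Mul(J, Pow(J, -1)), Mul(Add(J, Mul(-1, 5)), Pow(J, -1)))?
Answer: Rational(-1760, 3) ≈ -586.67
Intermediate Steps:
Function('d')(J, u) = Add(1, Mul(Pow(J, -1), Add(-5, J))) (Function('d')(J, u) = Add(1, Mul(Add(J, -5), Pow(J, -1))) = Add(1, Mul(Add(-5, J), Pow(J, -1))) = Add(1, Mul(Pow(J, -1), Add(-5, J))))
Function('t')(l) = Rational(11, 3) (Function('t')(l) = Add(2, Mul(-5, Pow(-3, -1))) = Add(2, Mul(-5, Rational(-1, 3))) = Add(2, Rational(5, 3)) = Rational(11, 3))
Mul(Add(-2, -158), Function('t')(5)) = Mul(Add(-2, -158), Rational(11, 3)) = Mul(-160, Rational(11, 3)) = Rational(-1760, 3)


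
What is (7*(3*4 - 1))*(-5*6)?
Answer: -2310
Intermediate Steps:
(7*(3*4 - 1))*(-5*6) = (7*(12 - 1))*(-30) = (7*11)*(-30) = 77*(-30) = -2310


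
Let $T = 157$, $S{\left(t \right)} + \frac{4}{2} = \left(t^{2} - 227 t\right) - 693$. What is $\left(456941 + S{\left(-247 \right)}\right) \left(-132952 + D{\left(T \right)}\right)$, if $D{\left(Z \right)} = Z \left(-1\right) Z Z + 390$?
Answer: $-2294703510420$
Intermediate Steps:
$S{\left(t \right)} = -695 + t^{2} - 227 t$ ($S{\left(t \right)} = -2 - \left(693 - t^{2} + 227 t\right) = -695 + t^{2} - 227 t$)
$D{\left(Z \right)} = 390 - Z^{3}$ ($D{\left(Z \right)} = - Z Z Z + 390 = - Z^{2} Z + 390 = - Z^{3} + 390 = 390 - Z^{3}$)
$\left(456941 + S{\left(-247 \right)}\right) \left(-132952 + D{\left(T \right)}\right) = \left(456941 - \left(-55374 - 61009\right)\right) \left(-132952 + \left(390 - 157^{3}\right)\right) = \left(456941 + \left(-695 + 61009 + 56069\right)\right) \left(-132952 + \left(390 - 3869893\right)\right) = \left(456941 + 116383\right) \left(-132952 + \left(390 - 3869893\right)\right) = 573324 \left(-132952 - 3869503\right) = 573324 \left(-4002455\right) = -2294703510420$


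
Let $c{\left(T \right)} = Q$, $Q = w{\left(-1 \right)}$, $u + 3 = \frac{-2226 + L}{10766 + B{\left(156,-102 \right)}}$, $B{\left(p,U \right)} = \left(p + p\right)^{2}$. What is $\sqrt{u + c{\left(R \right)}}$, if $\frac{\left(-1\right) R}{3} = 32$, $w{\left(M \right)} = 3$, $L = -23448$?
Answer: $\frac{i \sqrt{693904035}}{54055} \approx 0.48732 i$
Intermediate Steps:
$B{\left(p,U \right)} = 4 p^{2}$ ($B{\left(p,U \right)} = \left(2 p\right)^{2} = 4 p^{2}$)
$u = - \frac{175002}{54055}$ ($u = -3 + \frac{-2226 - 23448}{10766 + 4 \cdot 156^{2}} = -3 - \frac{25674}{10766 + 4 \cdot 24336} = -3 - \frac{25674}{10766 + 97344} = -3 - \frac{25674}{108110} = -3 - \frac{12837}{54055} = - \frac{175002}{54055} \approx -3.2375$)
$Q = 3$
$R = -96$ ($R = \left(-3\right) 32 = -96$)
$c{\left(T \right)} = 3$
$\sqrt{u + c{\left(R \right)}} = \sqrt{- \frac{175002}{54055} + 3} = \sqrt{- \frac{12837}{54055}} = \frac{i \sqrt{693904035}}{54055}$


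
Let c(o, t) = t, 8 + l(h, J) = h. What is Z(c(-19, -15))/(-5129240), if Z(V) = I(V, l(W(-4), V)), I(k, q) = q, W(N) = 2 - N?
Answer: 1/2564620 ≈ 3.8992e-7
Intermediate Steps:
l(h, J) = -8 + h
Z(V) = -2 (Z(V) = -8 + (2 - 1*(-4)) = -8 + (2 + 4) = -8 + 6 = -2)
Z(c(-19, -15))/(-5129240) = -2/(-5129240) = -2*(-1/5129240) = 1/2564620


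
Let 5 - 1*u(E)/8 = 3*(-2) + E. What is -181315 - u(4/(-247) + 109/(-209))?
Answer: -492883639/2717 ≈ -1.8141e+5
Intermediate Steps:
u(E) = 88 - 8*E (u(E) = 40 - 8*(3*(-2) + E) = 40 - 8*(-6 + E) = 40 + (48 - 8*E) = 88 - 8*E)
-181315 - u(4/(-247) + 109/(-209)) = -181315 - (88 - 8*(4/(-247) + 109/(-209))) = -181315 - (88 - 8*(4*(-1/247) + 109*(-1/209))) = -181315 - (88 - 8*(-4/247 - 109/209)) = -181315 - (88 - 8*(-1461/2717)) = -181315 - (88 + 11688/2717) = -181315 - 1*250784/2717 = -181315 - 250784/2717 = -492883639/2717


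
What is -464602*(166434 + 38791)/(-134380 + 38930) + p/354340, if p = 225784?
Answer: 168928062709179/169108765 ≈ 9.9893e+5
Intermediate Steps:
-464602*(166434 + 38791)/(-134380 + 38930) + p/354340 = -464602*(166434 + 38791)/(-134380 + 38930) + 225784/354340 = -464602/((-95450/205225)) + 225784*(1/354340) = -464602/((-95450*1/205225)) + 56446/88585 = -464602/(-3818/8209) + 56446/88585 = -464602*(-8209/3818) + 56446/88585 = 1906958909/1909 + 56446/88585 = 168928062709179/169108765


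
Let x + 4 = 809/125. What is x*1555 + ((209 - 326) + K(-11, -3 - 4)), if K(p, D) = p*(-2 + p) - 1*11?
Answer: 96474/25 ≈ 3859.0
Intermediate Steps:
x = 309/125 (x = -4 + 809/125 = 309/125 ≈ 2.4720)
K(p, D) = -11 + p*(-2 + p) (K(p, D) = p*(-2 + p) - 11 = -11 + p*(-2 + p))
x*1555 + ((209 - 326) + K(-11, -3 - 4)) = (309/125)*1555 + ((209 - 326) + (-11 + (-11)² - 2*(-11))) = 96099/25 + (-117 + (-11 + 121 + 22)) = 96099/25 + (-117 + 132) = 96099/25 + 15 = 96474/25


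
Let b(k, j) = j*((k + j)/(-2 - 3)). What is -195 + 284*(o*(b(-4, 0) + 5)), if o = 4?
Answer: 5485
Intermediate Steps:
b(k, j) = j*(-j/5 - k/5) (b(k, j) = j*((j + k)/(-5)) = j*((j + k)*(-⅕)) = j*(-j/5 - k/5))
-195 + 284*(o*(b(-4, 0) + 5)) = -195 + 284*(4*(-⅕*0*(0 - 4) + 5)) = -195 + 284*(4*(-⅕*0*(-4) + 5)) = -195 + 284*(4*(0 + 5)) = -195 + 284*(4*5) = -195 + 284*20 = -195 + 5680 = 5485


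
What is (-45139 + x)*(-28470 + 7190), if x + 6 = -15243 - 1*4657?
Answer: 1384157600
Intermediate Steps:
x = -19906 (x = -6 + (-15243 - 1*4657) = -6 + (-15243 - 4657) = -6 - 19900 = -19906)
(-45139 + x)*(-28470 + 7190) = (-45139 - 19906)*(-28470 + 7190) = -65045*(-21280) = 1384157600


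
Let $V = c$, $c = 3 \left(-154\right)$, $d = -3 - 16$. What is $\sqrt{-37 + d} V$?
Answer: $- 924 i \sqrt{14} \approx - 3457.3 i$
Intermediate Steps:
$d = -19$
$c = -462$
$V = -462$
$\sqrt{-37 + d} V = \sqrt{-37 - 19} \left(-462\right) = \sqrt{-56} \left(-462\right) = 2 i \sqrt{14} \left(-462\right) = - 924 i \sqrt{14}$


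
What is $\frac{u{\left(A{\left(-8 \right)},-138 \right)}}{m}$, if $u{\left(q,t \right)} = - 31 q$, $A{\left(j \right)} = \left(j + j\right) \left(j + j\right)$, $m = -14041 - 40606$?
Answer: $\frac{7936}{54647} \approx 0.14522$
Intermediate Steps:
$m = -54647$
$A{\left(j \right)} = 4 j^{2}$ ($A{\left(j \right)} = 2 j 2 j = 4 j^{2}$)
$\frac{u{\left(A{\left(-8 \right)},-138 \right)}}{m} = \frac{\left(-31\right) 4 \left(-8\right)^{2}}{-54647} = - 31 \cdot 4 \cdot 64 \left(- \frac{1}{54647}\right) = \left(-31\right) 256 \left(- \frac{1}{54647}\right) = \left(-7936\right) \left(- \frac{1}{54647}\right) = \frac{7936}{54647}$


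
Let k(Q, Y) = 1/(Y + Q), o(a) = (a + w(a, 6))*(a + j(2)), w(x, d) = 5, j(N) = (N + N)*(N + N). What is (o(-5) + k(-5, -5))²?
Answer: 1/100 ≈ 0.010000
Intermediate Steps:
j(N) = 4*N² (j(N) = (2*N)*(2*N) = 4*N²)
o(a) = (5 + a)*(16 + a) (o(a) = (a + 5)*(a + 4*2²) = (5 + a)*(a + 4*4) = (5 + a)*(a + 16) = (5 + a)*(16 + a))
k(Q, Y) = 1/(Q + Y)
(o(-5) + k(-5, -5))² = ((80 + (-5)² + 21*(-5)) + 1/(-5 - 5))² = ((80 + 25 - 105) + 1/(-10))² = (0 - ⅒)² = (-⅒)² = 1/100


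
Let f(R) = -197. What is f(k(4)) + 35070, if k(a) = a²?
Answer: 34873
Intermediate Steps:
f(k(4)) + 35070 = -197 + 35070 = 34873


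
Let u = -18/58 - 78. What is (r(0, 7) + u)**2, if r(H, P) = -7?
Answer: 6120676/841 ≈ 7277.9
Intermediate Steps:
u = -2271/29 (u = -18*1/58 - 78 = -9/29 - 78 = -2271/29 ≈ -78.310)
(r(0, 7) + u)**2 = (-7 - 2271/29)**2 = (-2474/29)**2 = 6120676/841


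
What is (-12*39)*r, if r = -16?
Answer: 7488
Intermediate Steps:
(-12*39)*r = -12*39*(-16) = -468*(-16) = 7488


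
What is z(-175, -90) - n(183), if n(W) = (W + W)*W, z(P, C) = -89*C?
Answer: -58968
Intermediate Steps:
n(W) = 2*W² (n(W) = (2*W)*W = 2*W²)
z(-175, -90) - n(183) = -89*(-90) - 2*183² = 8010 - 2*33489 = 8010 - 1*66978 = 8010 - 66978 = -58968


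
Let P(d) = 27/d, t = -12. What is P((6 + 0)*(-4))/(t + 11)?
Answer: 9/8 ≈ 1.1250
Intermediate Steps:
P((6 + 0)*(-4))/(t + 11) = (27/(((6 + 0)*(-4))))/(-12 + 11) = (27/((6*(-4))))/(-1) = (27/(-24))*(-1) = (27*(-1/24))*(-1) = -9/8*(-1) = 9/8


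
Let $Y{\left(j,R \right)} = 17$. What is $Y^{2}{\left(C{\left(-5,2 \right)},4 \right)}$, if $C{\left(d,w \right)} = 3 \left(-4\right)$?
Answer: $289$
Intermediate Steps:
$C{\left(d,w \right)} = -12$
$Y^{2}{\left(C{\left(-5,2 \right)},4 \right)} = 17^{2} = 289$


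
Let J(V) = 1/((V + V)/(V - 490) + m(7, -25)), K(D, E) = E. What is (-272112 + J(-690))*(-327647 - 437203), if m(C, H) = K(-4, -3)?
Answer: 3746255058625/18 ≈ 2.0813e+11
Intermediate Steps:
m(C, H) = -3
J(V) = 1/(-3 + 2*V/(-490 + V)) (J(V) = 1/((V + V)/(V - 490) - 3) = 1/((2*V)/(-490 + V) - 3) = 1/(2*V/(-490 + V) - 3) = 1/(-3 + 2*V/(-490 + V)))
(-272112 + J(-690))*(-327647 - 437203) = (-272112 + (-490 - 690)/(1470 - 1*(-690)))*(-327647 - 437203) = (-272112 - 1180/(1470 + 690))*(-764850) = (-272112 - 1180/2160)*(-764850) = (-272112 + (1/2160)*(-1180))*(-764850) = (-272112 - 59/108)*(-764850) = -29388155/108*(-764850) = 3746255058625/18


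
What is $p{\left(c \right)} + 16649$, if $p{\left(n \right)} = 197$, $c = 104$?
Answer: $16846$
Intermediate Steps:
$p{\left(c \right)} + 16649 = 197 + 16649 = 16846$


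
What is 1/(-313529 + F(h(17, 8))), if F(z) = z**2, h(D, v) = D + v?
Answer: -1/312904 ≈ -3.1959e-6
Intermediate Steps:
1/(-313529 + F(h(17, 8))) = 1/(-313529 + (17 + 8)**2) = 1/(-313529 + 25**2) = 1/(-313529 + 625) = 1/(-312904) = -1/312904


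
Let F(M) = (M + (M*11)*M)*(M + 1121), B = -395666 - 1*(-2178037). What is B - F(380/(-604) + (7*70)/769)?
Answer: 2790651306007014414829/1565704721713159 ≈ 1.7824e+6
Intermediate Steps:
B = 1782371 (B = -395666 + 2178037 = 1782371)
F(M) = (1121 + M)*(M + 11*M²) (F(M) = (M + (11*M)*M)*(1121 + M) = (M + 11*M²)*(1121 + M) = (1121 + M)*(M + 11*M²))
B - F(380/(-604) + (7*70)/769) = 1782371 - (380/(-604) + (7*70)/769)*(1121 + 11*(380/(-604) + (7*70)/769)² + 12332*(380/(-604) + (7*70)/769)) = 1782371 - (380*(-1/604) + 490*(1/769))*(1121 + 11*(380*(-1/604) + 490*(1/769))² + 12332*(380*(-1/604) + 490*(1/769))) = 1782371 - (-95/151 + 490/769)*(1121 + 11*(-95/151 + 490/769)² + 12332*(-95/151 + 490/769)) = 1782371 - 935*(1121 + 11*(935/116119)² + 12332*(935/116119))/116119 = 1782371 - 935*(1121 + 11*(874225/13483622161) + 11530420/116119)/116119 = 1782371 - 935*(1121 + 9616475/13483622161 + 11530420/116119)/116119 = 1782371 - 935*16454050898936/(116119*13483622161) = 1782371 - 1*15384537590505160/1565704721713159 = 1782371 - 15384537590505160/1565704721713159 = 2790651306007014414829/1565704721713159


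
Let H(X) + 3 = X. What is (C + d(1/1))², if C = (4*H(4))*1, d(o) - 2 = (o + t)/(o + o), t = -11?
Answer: 1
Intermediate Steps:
H(X) = -3 + X
d(o) = 2 + (-11 + o)/(2*o) (d(o) = 2 + (o - 11)/(o + o) = 2 + (-11 + o)/((2*o)) = 2 + (-11 + o)*(1/(2*o)) = 2 + (-11 + o)/(2*o))
C = 4 (C = (4*(-3 + 4))*1 = (4*1)*1 = 4*1 = 4)
(C + d(1/1))² = (4 + (-11 + 5/1)/(2*(1/1)))² = (4 + (½)*(-11 + 5*1)/1)² = (4 + (½)*1*(-11 + 5))² = (4 + (½)*1*(-6))² = (4 - 3)² = 1² = 1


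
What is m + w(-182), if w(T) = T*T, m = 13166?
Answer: 46290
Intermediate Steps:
w(T) = T²
m + w(-182) = 13166 + (-182)² = 13166 + 33124 = 46290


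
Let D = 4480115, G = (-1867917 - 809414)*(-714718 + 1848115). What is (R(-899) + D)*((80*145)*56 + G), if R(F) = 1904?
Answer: -13600589278290176333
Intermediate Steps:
G = -3034478923407 (G = -2677331*1133397 = -3034478923407)
(R(-899) + D)*((80*145)*56 + G) = (1904 + 4480115)*((80*145)*56 - 3034478923407) = 4482019*(11600*56 - 3034478923407) = 4482019*(649600 - 3034478923407) = 4482019*(-3034478273807) = -13600589278290176333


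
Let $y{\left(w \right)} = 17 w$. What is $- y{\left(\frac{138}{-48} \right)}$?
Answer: $\frac{391}{8} \approx 48.875$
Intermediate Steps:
$- y{\left(\frac{138}{-48} \right)} = - 17 \frac{138}{-48} = - 17 \cdot 138 \left(- \frac{1}{48}\right) = - \frac{17 \left(-23\right)}{8} = \left(-1\right) \left(- \frac{391}{8}\right) = \frac{391}{8}$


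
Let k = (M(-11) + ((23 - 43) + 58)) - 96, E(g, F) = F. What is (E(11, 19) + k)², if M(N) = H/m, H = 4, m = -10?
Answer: 38809/25 ≈ 1552.4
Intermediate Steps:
M(N) = -⅖ (M(N) = 4/(-10) = 4*(-⅒) = -⅖)
k = -292/5 (k = (-⅖ + ((23 - 43) + 58)) - 96 = (-⅖ + (-20 + 58)) - 96 = (-⅖ + 38) - 96 = 188/5 - 96 = -292/5 ≈ -58.400)
(E(11, 19) + k)² = (19 - 292/5)² = (-197/5)² = 38809/25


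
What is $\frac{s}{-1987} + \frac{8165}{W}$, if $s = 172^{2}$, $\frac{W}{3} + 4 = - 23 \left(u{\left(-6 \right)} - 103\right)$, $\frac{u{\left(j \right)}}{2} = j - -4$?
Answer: $- \frac{201839809}{14646177} \approx -13.781$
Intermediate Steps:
$u{\left(j \right)} = 8 + 2 j$ ($u{\left(j \right)} = 2 \left(j - -4\right) = 2 \left(j + 4\right) = 2 \left(4 + j\right) = 8 + 2 j$)
$W = 7371$ ($W = -12 + 3 \left(- 23 \left(\left(8 + 2 \left(-6\right)\right) - 103\right)\right) = -12 + 3 \left(- 23 \left(\left(8 - 12\right) - 103\right)\right) = -12 + 3 \left(- 23 \left(-4 - 103\right)\right) = -12 + 3 \left(\left(-23\right) \left(-107\right)\right) = -12 + 3 \cdot 2461 = -12 + 7383 = 7371$)
$s = 29584$
$\frac{s}{-1987} + \frac{8165}{W} = \frac{29584}{-1987} + \frac{8165}{7371} = 29584 \left(- \frac{1}{1987}\right) + 8165 \cdot \frac{1}{7371} = - \frac{29584}{1987} + \frac{8165}{7371} = - \frac{201839809}{14646177}$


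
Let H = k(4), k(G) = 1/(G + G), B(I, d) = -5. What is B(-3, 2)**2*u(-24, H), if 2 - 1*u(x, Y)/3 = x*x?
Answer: -43050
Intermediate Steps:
k(G) = 1/(2*G)
H = 1/8 (H = (1/2)/4 = (1/2)*(1/4) = 1/8 ≈ 0.12500)
u(x, Y) = 6 - 3*x**2 (u(x, Y) = 6 - 3*x*x = 6 - 3*x**2)
B(-3, 2)**2*u(-24, H) = (-5)**2*(6 - 3*(-24)**2) = 25*(6 - 3*576) = 25*(6 - 1728) = 25*(-1722) = -43050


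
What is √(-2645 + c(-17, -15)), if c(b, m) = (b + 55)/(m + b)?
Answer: I*√42339/4 ≈ 51.441*I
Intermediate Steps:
c(b, m) = (55 + b)/(b + m)
√(-2645 + c(-17, -15)) = √(-2645 + (55 - 17)/(-17 - 15)) = √(-2645 + 38/(-32)) = √(-2645 - 1/32*38) = √(-2645 - 19/16) = √(-42339/16) = I*√42339/4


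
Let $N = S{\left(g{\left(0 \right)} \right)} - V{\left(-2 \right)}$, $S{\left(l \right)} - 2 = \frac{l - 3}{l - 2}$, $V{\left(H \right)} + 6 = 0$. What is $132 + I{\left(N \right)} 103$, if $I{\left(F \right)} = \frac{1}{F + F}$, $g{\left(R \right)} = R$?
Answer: $\frac{2611}{19} \approx 137.42$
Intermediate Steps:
$V{\left(H \right)} = -6$ ($V{\left(H \right)} = -6 + 0 = -6$)
$S{\left(l \right)} = 2 + \frac{-3 + l}{-2 + l}$ ($S{\left(l \right)} = 2 + \frac{l - 3}{l - 2} = 2 + \frac{-3 + l}{-2 + l}$)
$N = \frac{19}{2}$ ($N = \frac{-7 + 3 \cdot 0}{-2 + 0} - -6 = \frac{-7 + 0}{-2} + 6 = \left(- \frac{1}{2}\right) \left(-7\right) + 6 = \frac{7}{2} + 6 = \frac{19}{2} \approx 9.5$)
$I{\left(F \right)} = \frac{1}{2 F}$
$132 + I{\left(N \right)} 103 = 132 + \frac{1}{2 \cdot \frac{19}{2}} \cdot 103 = 132 + \frac{1}{2} \cdot \frac{2}{19} \cdot 103 = 132 + \frac{1}{19} \cdot 103 = 132 + \frac{103}{19} = \frac{2611}{19}$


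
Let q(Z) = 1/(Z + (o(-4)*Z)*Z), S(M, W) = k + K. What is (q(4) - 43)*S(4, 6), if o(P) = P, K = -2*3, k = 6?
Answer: 0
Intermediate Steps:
K = -6
S(M, W) = 0 (S(M, W) = 6 - 6 = 0)
q(Z) = 1/(Z - 4*Z²) (q(Z) = 1/(Z + (-4*Z)*Z) = 1/(Z - 4*Z²))
(q(4) - 43)*S(4, 6) = (1/(4*(1 - 4*4)) - 43)*0 = (1/(4*(1 - 16)) - 43)*0 = ((¼)/(-15) - 43)*0 = ((¼)*(-1/15) - 43)*0 = (-1/60 - 43)*0 = -2581/60*0 = 0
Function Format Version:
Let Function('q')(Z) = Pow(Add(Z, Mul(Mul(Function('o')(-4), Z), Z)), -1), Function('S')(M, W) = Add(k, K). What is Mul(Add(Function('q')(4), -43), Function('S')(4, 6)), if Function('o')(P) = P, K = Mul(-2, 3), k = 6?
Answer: 0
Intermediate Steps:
K = -6
Function('S')(M, W) = 0 (Function('S')(M, W) = Add(6, -6) = 0)
Function('q')(Z) = Pow(Add(Z, Mul(-4, Pow(Z, 2))), -1) (Function('q')(Z) = Pow(Add(Z, Mul(Mul(-4, Z), Z)), -1) = Pow(Add(Z, Mul(-4, Pow(Z, 2))), -1))
Mul(Add(Function('q')(4), -43), Function('S')(4, 6)) = Mul(Add(Mul(Pow(4, -1), Pow(Add(1, Mul(-4, 4)), -1)), -43), 0) = Mul(Add(Mul(Rational(1, 4), Pow(Add(1, -16), -1)), -43), 0) = Mul(Add(Mul(Rational(1, 4), Pow(-15, -1)), -43), 0) = Mul(Add(Mul(Rational(1, 4), Rational(-1, 15)), -43), 0) = Mul(Add(Rational(-1, 60), -43), 0) = Mul(Rational(-2581, 60), 0) = 0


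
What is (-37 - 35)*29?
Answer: -2088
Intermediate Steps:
(-37 - 35)*29 = -72*29 = -2088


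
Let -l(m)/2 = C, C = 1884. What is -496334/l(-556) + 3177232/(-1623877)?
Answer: 397006778371/3059384268 ≈ 129.77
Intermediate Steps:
l(m) = -3768 (l(m) = -2*1884 = -3768)
-496334/l(-556) + 3177232/(-1623877) = -496334/(-3768) + 3177232/(-1623877) = -496334*(-1/3768) + 3177232*(-1/1623877) = 248167/1884 - 3177232/1623877 = 397006778371/3059384268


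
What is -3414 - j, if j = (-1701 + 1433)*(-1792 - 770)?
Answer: -690030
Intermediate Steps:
j = 686616 (j = -268*(-2562) = 686616)
-3414 - j = -3414 - 1*686616 = -3414 - 686616 = -690030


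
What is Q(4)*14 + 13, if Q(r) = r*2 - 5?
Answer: 55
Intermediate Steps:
Q(r) = -5 + 2*r (Q(r) = 2*r - 5 = -5 + 2*r)
Q(4)*14 + 13 = (-5 + 2*4)*14 + 13 = (-5 + 8)*14 + 13 = 3*14 + 13 = 42 + 13 = 55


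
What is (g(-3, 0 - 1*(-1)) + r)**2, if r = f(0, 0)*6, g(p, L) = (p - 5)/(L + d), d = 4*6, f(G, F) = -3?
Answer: 209764/625 ≈ 335.62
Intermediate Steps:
d = 24
g(p, L) = (-5 + p)/(24 + L) (g(p, L) = (p - 5)/(L + 24) = (-5 + p)/(24 + L))
r = -18 (r = -3*6 = -18)
(g(-3, 0 - 1*(-1)) + r)**2 = ((-5 - 3)/(24 + (0 - 1*(-1))) - 18)**2 = (-8/(24 + (0 + 1)) - 18)**2 = (-8/(24 + 1) - 18)**2 = (-8/25 - 18)**2 = (-458/25)**2 = 209764/625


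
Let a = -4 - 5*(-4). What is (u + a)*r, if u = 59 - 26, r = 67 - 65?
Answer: 98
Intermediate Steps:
r = 2
u = 33
a = 16 (a = -4 + 20 = 16)
(u + a)*r = (33 + 16)*2 = 49*2 = 98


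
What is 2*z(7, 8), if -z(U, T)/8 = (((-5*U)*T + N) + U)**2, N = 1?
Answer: -1183744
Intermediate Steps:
z(U, T) = -8*(1 + U - 5*T*U)**2 (z(U, T) = -8*(((-5*U)*T + 1) + U)**2 = -8*((-5*T*U + 1) + U)**2 = -8*((1 - 5*T*U) + U)**2 = -8*(1 + U - 5*T*U)**2)
2*z(7, 8) = 2*(-8*(1 + 7 - 5*8*7)**2) = 2*(-8*(1 + 7 - 280)**2) = 2*(-8*(-272)**2) = 2*(-8*73984) = 2*(-591872) = -1183744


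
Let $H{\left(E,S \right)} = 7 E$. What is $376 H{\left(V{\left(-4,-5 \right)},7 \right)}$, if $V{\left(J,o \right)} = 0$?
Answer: $0$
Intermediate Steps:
$376 H{\left(V{\left(-4,-5 \right)},7 \right)} = 376 \cdot 7 \cdot 0 = 376 \cdot 0 = 0$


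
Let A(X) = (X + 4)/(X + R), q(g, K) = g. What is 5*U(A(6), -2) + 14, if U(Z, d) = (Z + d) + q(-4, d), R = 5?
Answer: -126/11 ≈ -11.455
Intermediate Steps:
A(X) = (4 + X)/(5 + X) (A(X) = (X + 4)/(X + 5) = (4 + X)/(5 + X))
U(Z, d) = -4 + Z + d (U(Z, d) = (Z + d) - 4 = -4 + Z + d)
5*U(A(6), -2) + 14 = 5*(-4 + (4 + 6)/(5 + 6) - 2) + 14 = 5*(-4 + 10/11 - 2) + 14 = 5*(-56/11) + 14 = -280/11 + 14 = -126/11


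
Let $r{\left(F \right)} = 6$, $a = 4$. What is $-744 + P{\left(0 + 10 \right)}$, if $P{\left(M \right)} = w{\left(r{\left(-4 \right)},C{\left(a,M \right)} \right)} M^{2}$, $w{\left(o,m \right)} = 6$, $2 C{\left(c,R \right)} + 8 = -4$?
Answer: $-144$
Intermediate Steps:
$C{\left(c,R \right)} = -6$ ($C{\left(c,R \right)} = -4 + \frac{1}{2} \left(-4\right) = -4 - 2 = -6$)
$P{\left(M \right)} = 6 M^{2}$
$-744 + P{\left(0 + 10 \right)} = -744 + 6 \left(0 + 10\right)^{2} = -744 + 6 \cdot 10^{2} = -744 + 6 \cdot 100 = -744 + 600 = -144$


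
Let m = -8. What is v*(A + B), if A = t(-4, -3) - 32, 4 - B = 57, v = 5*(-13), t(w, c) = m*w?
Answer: 3445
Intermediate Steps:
t(w, c) = -8*w
v = -65
B = -53 (B = 4 - 1*57 = 4 - 57 = -53)
A = 0 (A = -8*(-4) - 32 = 32 - 32 = 0)
v*(A + B) = -65*(0 - 53) = -65*(-53) = 3445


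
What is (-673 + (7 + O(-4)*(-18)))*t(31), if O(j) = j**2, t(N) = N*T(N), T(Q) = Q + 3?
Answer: -1005516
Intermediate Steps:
T(Q) = 3 + Q
t(N) = N*(3 + N)
(-673 + (7 + O(-4)*(-18)))*t(31) = (-673 + (7 + (-4)**2*(-18)))*(31*(3 + 31)) = (-673 + (7 + 16*(-18)))*(31*34) = (-673 + (7 - 288))*1054 = (-673 - 281)*1054 = -954*1054 = -1005516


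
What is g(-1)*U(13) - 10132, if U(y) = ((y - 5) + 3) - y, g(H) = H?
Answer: -10130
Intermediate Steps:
U(y) = -2 (U(y) = ((-5 + y) + 3) - y = (-2 + y) - y = -2)
g(-1)*U(13) - 10132 = -1*(-2) - 10132 = 2 - 10132 = -10130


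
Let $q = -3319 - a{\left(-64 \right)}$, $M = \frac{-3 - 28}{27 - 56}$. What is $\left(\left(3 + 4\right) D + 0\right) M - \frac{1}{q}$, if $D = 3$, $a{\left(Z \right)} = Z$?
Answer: $\frac{2119034}{94395} \approx 22.449$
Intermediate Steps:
$M = \frac{31}{29}$ ($M = - \frac{31}{-29} = \left(-31\right) \left(- \frac{1}{29}\right) = \frac{31}{29} \approx 1.069$)
$q = -3255$ ($q = -3319 - -64 = -3319 + 64 = -3255$)
$\left(\left(3 + 4\right) D + 0\right) M - \frac{1}{q} = \left(\left(3 + 4\right) 3 + 0\right) \frac{31}{29} - \frac{1}{-3255} = \left(7 \cdot 3 + 0\right) \frac{31}{29} - - \frac{1}{3255} = \left(21 + 0\right) \frac{31}{29} + \frac{1}{3255} = 21 \cdot \frac{31}{29} + \frac{1}{3255} = \frac{651}{29} + \frac{1}{3255} = \frac{2119034}{94395}$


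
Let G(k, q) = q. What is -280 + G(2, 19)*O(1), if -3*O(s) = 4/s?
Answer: -916/3 ≈ -305.33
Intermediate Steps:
O(s) = -4/(3*s)
-280 + G(2, 19)*O(1) = -280 + 19*(-4/3/1) = -280 + 19*(-4/3*1) = -280 + 19*(-4/3) = -280 - 76/3 = -916/3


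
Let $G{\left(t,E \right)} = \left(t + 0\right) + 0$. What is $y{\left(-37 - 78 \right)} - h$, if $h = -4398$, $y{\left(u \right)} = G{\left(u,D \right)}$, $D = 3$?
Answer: $4283$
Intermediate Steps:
$G{\left(t,E \right)} = t$ ($G{\left(t,E \right)} = t + 0 = t$)
$y{\left(u \right)} = u$
$y{\left(-37 - 78 \right)} - h = \left(-37 - 78\right) - -4398 = \left(-37 - 78\right) + 4398 = -115 + 4398 = 4283$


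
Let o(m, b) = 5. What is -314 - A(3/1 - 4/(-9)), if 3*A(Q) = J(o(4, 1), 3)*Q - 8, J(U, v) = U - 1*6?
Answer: -8375/27 ≈ -310.19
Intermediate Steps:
J(U, v) = -6 + U (J(U, v) = U - 6 = -6 + U)
A(Q) = -8/3 - Q/3 (A(Q) = ((-6 + 5)*Q - 8)/3 = (-Q - 8)/3 = (-8 - Q)/3 = -8/3 - Q/3)
-314 - A(3/1 - 4/(-9)) = -314 - (-8/3 - (3/1 - 4/(-9))/3) = -314 - (-8/3 - (3*1 - 4*(-⅑))/3) = -314 - (-8/3 - (3 + 4/9)/3) = -314 - (-8/3 - ⅓*31/9) = -314 - (-8/3 - 31/27) = -314 - 1*(-103/27) = -314 + 103/27 = -8375/27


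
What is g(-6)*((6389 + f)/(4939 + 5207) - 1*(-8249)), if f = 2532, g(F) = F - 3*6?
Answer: -334813100/1691 ≈ -1.9800e+5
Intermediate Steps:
g(F) = -18 + F (g(F) = F - 18 = -18 + F)
g(-6)*((6389 + f)/(4939 + 5207) - 1*(-8249)) = (-18 - 6)*((6389 + 2532)/(4939 + 5207) - 1*(-8249)) = -24*(8921/10146 + 8249) = -24*83703275/10146 = -334813100/1691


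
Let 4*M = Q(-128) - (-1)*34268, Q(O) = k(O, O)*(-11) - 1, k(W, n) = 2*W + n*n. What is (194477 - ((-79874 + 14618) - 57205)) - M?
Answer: 1410893/4 ≈ 3.5272e+5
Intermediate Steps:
k(W, n) = n² + 2*W (k(W, n) = 2*W + n² = n² + 2*W)
Q(O) = -1 - 22*O - 11*O² (Q(O) = (O² + 2*O)*(-11) - 1 = (-22*O - 11*O²) - 1 = -1 - 22*O - 11*O²)
M = -143141/4 (M = ((-1 - 22*(-128) - 11*(-128)²) - (-1)*34268)/4 = ((-1 + 2816 - 11*16384) - 1*(-34268))/4 = ((-1 + 2816 - 180224) + 34268)/4 = (-177409 + 34268)/4 = (¼)*(-143141) = -143141/4 ≈ -35785.)
(194477 - ((-79874 + 14618) - 57205)) - M = (194477 - ((-79874 + 14618) - 57205)) - 1*(-143141/4) = (194477 - (-65256 - 57205)) + 143141/4 = (194477 - 1*(-122461)) + 143141/4 = (194477 + 122461) + 143141/4 = 316938 + 143141/4 = 1410893/4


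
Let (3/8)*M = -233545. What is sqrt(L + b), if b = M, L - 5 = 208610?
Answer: I*sqrt(3727545)/3 ≈ 643.56*I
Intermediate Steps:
L = 208615 (L = 5 + 208610 = 208615)
M = -1868360/3 (M = (8/3)*(-233545) = -1868360/3 ≈ -6.2279e+5)
b = -1868360/3 ≈ -6.2279e+5
sqrt(L + b) = sqrt(208615 - 1868360/3) = sqrt(-1242515/3) = I*sqrt(3727545)/3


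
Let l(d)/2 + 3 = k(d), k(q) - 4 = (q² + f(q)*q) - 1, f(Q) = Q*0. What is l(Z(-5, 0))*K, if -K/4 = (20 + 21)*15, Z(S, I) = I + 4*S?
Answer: -1968000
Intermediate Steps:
f(Q) = 0
k(q) = 3 + q² (k(q) = 4 + ((q² + 0*q) - 1) = 4 + ((q² + 0) - 1) = 4 + (q² - 1) = 4 + (-1 + q²) = 3 + q²)
l(d) = 2*d² (l(d) = -6 + 2*(3 + d²) = -6 + (6 + 2*d²) = 2*d²)
K = -2460 (K = -4*(20 + 21)*15 = -164*15 = -4*615 = -2460)
l(Z(-5, 0))*K = (2*(0 + 4*(-5))²)*(-2460) = (2*(0 - 20)²)*(-2460) = (2*(-20)²)*(-2460) = (2*400)*(-2460) = 800*(-2460) = -1968000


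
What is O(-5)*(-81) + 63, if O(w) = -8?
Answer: 711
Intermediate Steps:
O(-5)*(-81) + 63 = -8*(-81) + 63 = 648 + 63 = 711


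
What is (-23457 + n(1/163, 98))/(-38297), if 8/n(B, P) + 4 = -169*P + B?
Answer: 63339929753/103411742329 ≈ 0.61250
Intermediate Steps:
n(B, P) = 8/(-4 + B - 169*P) (n(B, P) = 8/(-4 + (-169*P + B)) = 8/(-4 + (B - 169*P)) = 8/(-4 + B - 169*P))
(-23457 + n(1/163, 98))/(-38297) = (-23457 + 8/(-4 + 1/163 - 169*98))/(-38297) = (-23457 + 8/(-4 + 1/163 - 16562))*(-1/38297) = (-23457 + 8/(-2700257/163))*(-1/38297) = (-23457 + 8*(-163/2700257))*(-1/38297) = (-23457 - 1304/2700257)*(-1/38297) = -63339929753/2700257*(-1/38297) = 63339929753/103411742329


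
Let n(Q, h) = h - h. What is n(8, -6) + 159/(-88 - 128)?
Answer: -53/72 ≈ -0.73611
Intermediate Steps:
n(Q, h) = 0
n(8, -6) + 159/(-88 - 128) = 0 + 159/(-88 - 128) = 0 + 159/(-216) = 0 + 159*(-1/216) = 0 - 53/72 = -53/72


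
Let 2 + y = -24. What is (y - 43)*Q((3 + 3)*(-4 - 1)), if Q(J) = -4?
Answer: 276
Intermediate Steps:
y = -26 (y = -2 - 24 = -26)
(y - 43)*Q((3 + 3)*(-4 - 1)) = (-26 - 43)*(-4) = -69*(-4) = 276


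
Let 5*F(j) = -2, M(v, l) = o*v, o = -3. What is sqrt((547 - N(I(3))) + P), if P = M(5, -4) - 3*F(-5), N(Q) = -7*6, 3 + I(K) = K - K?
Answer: 2*sqrt(3595)/5 ≈ 23.983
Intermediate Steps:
M(v, l) = -3*v
I(K) = -3 (I(K) = -3 + (K - K) = -3 + 0 = -3)
F(j) = -2/5 (F(j) = (1/5)*(-2) = -2/5)
N(Q) = -42
P = -69/5 (P = -3*5 - 3*(-2/5) = -15 + 6/5 = -69/5 ≈ -13.800)
sqrt((547 - N(I(3))) + P) = sqrt((547 - 1*(-42)) - 69/5) = sqrt((547 + 42) - 69/5) = sqrt(589 - 69/5) = sqrt(2876/5) = 2*sqrt(3595)/5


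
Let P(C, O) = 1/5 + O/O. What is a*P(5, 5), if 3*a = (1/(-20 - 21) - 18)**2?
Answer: 1092242/8405 ≈ 129.95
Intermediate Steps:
P(C, O) = 6/5 (P(C, O) = 1*(1/5) + 1 = 1/5 + 1 = 6/5)
a = 546121/5043 (a = (1/(-20 - 21) - 18)**2/3 = (1/(-41) - 18)**2/3 = (-1/41 - 18)**2/3 = (-739/41)**2/3 = (1/3)*(546121/1681) = 546121/5043 ≈ 108.29)
a*P(5, 5) = (546121/5043)*(6/5) = 1092242/8405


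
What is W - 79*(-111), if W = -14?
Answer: 8755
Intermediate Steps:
W - 79*(-111) = -14 - 79*(-111) = -14 + 8769 = 8755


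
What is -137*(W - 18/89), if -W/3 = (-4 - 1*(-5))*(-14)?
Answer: -509640/89 ≈ -5726.3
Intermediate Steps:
W = 42 (W = -3*(-4 - 1*(-5))*(-14) = -3*(-4 + 5)*(-14) = -3*(-14) = 42)
-137*(W - 18/89) = -137*(42 - 18/89) = -137*3720/89 = -509640/89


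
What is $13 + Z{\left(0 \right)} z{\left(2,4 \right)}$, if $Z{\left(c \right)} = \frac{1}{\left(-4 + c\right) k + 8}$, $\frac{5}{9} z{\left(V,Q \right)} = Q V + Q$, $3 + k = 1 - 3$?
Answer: $\frac{482}{35} \approx 13.771$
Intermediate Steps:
$k = -5$ ($k = -3 + \left(1 - 3\right) = -3 - 2 = -5$)
$z{\left(V,Q \right)} = \frac{9 Q}{5} + \frac{9 Q V}{5}$ ($z{\left(V,Q \right)} = \frac{9 \left(Q V + Q\right)}{5} = \frac{9 \left(Q + Q V\right)}{5} = \frac{9 Q}{5} + \frac{9 Q V}{5}$)
$Z{\left(c \right)} = \frac{1}{28 - 5 c}$ ($Z{\left(c \right)} = \frac{1}{\left(-4 + c\right) \left(-5\right) + 8} = \frac{1}{\left(20 - 5 c\right) + 8} = \frac{1}{28 - 5 c}$)
$13 + Z{\left(0 \right)} z{\left(2,4 \right)} = 13 + \frac{\frac{9}{5} \cdot 4 \left(1 + 2\right)}{28 - 0} = 13 + \frac{\frac{9}{5} \cdot 4 \cdot 3}{28 + 0} = 13 + \frac{1}{28} \cdot \frac{108}{5} = 13 + \frac{27}{35} = \frac{482}{35}$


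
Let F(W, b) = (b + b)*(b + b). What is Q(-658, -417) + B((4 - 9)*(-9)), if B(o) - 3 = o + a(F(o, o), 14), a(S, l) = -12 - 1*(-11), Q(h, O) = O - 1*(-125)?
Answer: -245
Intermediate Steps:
F(W, b) = 4*b² (F(W, b) = (2*b)*(2*b) = 4*b²)
Q(h, O) = 125 + O (Q(h, O) = O + 125 = 125 + O)
a(S, l) = -1 (a(S, l) = -12 + 11 = -1)
B(o) = 2 + o (B(o) = 3 + (o - 1) = 3 + (-1 + o) = 2 + o)
Q(-658, -417) + B((4 - 9)*(-9)) = (125 - 417) + (2 + (4 - 9)*(-9)) = -292 + (2 - 5*(-9)) = -292 + (2 + 45) = -292 + 47 = -245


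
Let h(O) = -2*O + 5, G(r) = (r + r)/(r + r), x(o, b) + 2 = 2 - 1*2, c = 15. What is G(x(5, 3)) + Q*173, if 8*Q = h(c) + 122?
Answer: 16789/8 ≈ 2098.6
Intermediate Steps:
x(o, b) = -2 (x(o, b) = -2 + (2 - 1*2) = -2 + (2 - 2) = -2 + 0 = -2)
G(r) = 1 (G(r) = (2*r)/((2*r)) = (2*r)*(1/(2*r)) = 1)
h(O) = 5 - 2*O
Q = 97/8 (Q = ((5 - 2*15) + 122)/8 = ((5 - 30) + 122)/8 = (-25 + 122)/8 = (1/8)*97 = 97/8 ≈ 12.125)
G(x(5, 3)) + Q*173 = 1 + (97/8)*173 = 1 + 16781/8 = 16789/8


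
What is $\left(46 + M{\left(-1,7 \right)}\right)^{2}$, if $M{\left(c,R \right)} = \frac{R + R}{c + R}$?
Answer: $\frac{21025}{9} \approx 2336.1$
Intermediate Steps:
$M{\left(c,R \right)} = \frac{2 R}{R + c}$
$\left(46 + M{\left(-1,7 \right)}\right)^{2} = \left(46 + 2 \cdot 7 \frac{1}{7 - 1}\right)^{2} = \left(46 + 2 \cdot 7 \cdot \frac{1}{6}\right)^{2} = \left(46 + \frac{7}{3}\right)^{2} = \left(\frac{145}{3}\right)^{2} = \frac{21025}{9}$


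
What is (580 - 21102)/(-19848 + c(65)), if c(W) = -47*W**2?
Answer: 20522/218423 ≈ 0.093955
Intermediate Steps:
(580 - 21102)/(-19848 + c(65)) = (580 - 21102)/(-19848 - 47*65**2) = -20522/(-19848 - 47*4225) = -20522/(-19848 - 198575) = -20522/(-218423) = -20522*(-1/218423) = 20522/218423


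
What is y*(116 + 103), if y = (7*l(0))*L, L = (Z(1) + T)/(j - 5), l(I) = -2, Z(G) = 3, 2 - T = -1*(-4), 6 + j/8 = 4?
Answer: 146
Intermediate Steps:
j = -16 (j = -48 + 8*4 = -48 + 32 = -16)
T = -2 (T = 2 - (-1)*(-4) = 2 - 1*4 = 2 - 4 = -2)
L = -1/21 (L = (3 - 2)/(-16 - 5) = 1/(-21) = 1*(-1/21) = -1/21 ≈ -0.047619)
y = ⅔ (y = (7*(-2))*(-1/21) = -14*(-1/21) = ⅔ ≈ 0.66667)
y*(116 + 103) = 2*(116 + 103)/3 = (⅔)*219 = 146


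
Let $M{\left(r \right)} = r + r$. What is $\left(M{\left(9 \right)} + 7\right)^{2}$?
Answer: $625$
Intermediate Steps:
$M{\left(r \right)} = 2 r$
$\left(M{\left(9 \right)} + 7\right)^{2} = \left(2 \cdot 9 + 7\right)^{2} = \left(18 + 7\right)^{2} = 25^{2} = 625$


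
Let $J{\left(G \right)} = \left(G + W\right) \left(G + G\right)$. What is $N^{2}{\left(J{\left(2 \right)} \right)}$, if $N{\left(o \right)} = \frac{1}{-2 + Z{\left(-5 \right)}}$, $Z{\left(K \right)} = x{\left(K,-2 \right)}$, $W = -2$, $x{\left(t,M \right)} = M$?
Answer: $\frac{1}{16} \approx 0.0625$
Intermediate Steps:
$Z{\left(K \right)} = -2$
$J{\left(G \right)} = 2 G \left(-2 + G\right)$ ($J{\left(G \right)} = \left(G - 2\right) \left(G + G\right) = \left(-2 + G\right) 2 G = 2 G \left(-2 + G\right)$)
$N{\left(o \right)} = - \frac{1}{4}$ ($N{\left(o \right)} = \frac{1}{-2 - 2} = \frac{1}{-4} = - \frac{1}{4}$)
$N^{2}{\left(J{\left(2 \right)} \right)} = \left(- \frac{1}{4}\right)^{2} = \frac{1}{16}$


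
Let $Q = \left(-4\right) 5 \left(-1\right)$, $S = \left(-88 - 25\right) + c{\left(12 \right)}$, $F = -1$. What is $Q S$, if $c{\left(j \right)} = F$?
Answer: $-2280$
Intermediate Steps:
$c{\left(j \right)} = -1$
$S = -114$ ($S = \left(-88 - 25\right) - 1 = -113 - 1 = -114$)
$Q = 20$ ($Q = \left(-20\right) \left(-1\right) = 20$)
$Q S = 20 \left(-114\right) = -2280$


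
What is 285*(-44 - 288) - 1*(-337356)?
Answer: 242736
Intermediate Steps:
285*(-44 - 288) - 1*(-337356) = 285*(-332) + 337356 = -94620 + 337356 = 242736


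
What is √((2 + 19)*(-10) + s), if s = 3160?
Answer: 5*√118 ≈ 54.314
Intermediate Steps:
√((2 + 19)*(-10) + s) = √((2 + 19)*(-10) + 3160) = √(21*(-10) + 3160) = √(-210 + 3160) = √2950 = 5*√118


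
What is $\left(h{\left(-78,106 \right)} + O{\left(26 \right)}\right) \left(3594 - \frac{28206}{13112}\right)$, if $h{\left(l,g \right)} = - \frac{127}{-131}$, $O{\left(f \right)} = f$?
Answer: $\frac{83195652813}{858836} \approx 96870.0$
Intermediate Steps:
$h{\left(l,g \right)} = \frac{127}{131}$ ($h{\left(l,g \right)} = \left(-127\right) \left(- \frac{1}{131}\right) = \frac{127}{131}$)
$\left(h{\left(-78,106 \right)} + O{\left(26 \right)}\right) \left(3594 - \frac{28206}{13112}\right) = \left(\frac{127}{131} + 26\right) \left(3594 - \frac{28206}{13112}\right) = \frac{3533 \left(3594 - \frac{14103}{6556}\right)}{131} = \frac{3533}{131} \cdot \frac{23548161}{6556} = \frac{83195652813}{858836}$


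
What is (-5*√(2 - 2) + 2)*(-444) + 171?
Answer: -717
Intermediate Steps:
(-5*√(2 - 2) + 2)*(-444) + 171 = (-5*√0 + 2)*(-444) + 171 = (-5*0 + 2)*(-444) + 171 = (0 + 2)*(-444) + 171 = 2*(-444) + 171 = -888 + 171 = -717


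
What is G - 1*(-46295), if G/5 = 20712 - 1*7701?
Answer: 111350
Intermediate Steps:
G = 65055 (G = 5*(20712 - 1*7701) = 5*(20712 - 7701) = 5*13011 = 65055)
G - 1*(-46295) = 65055 - 1*(-46295) = 65055 + 46295 = 111350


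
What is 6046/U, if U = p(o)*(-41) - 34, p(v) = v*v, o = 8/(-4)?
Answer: -3023/99 ≈ -30.535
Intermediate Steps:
o = -2 (o = 8*(-¼) = -2)
p(v) = v²
U = -198 (U = (-2)²*(-41) - 34 = 4*(-41) - 34 = -164 - 34 = -198)
6046/U = 6046/(-198) = 6046*(-1/198) = -3023/99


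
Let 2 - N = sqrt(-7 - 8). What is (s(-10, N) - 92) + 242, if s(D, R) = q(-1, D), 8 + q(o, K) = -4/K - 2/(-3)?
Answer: 2146/15 ≈ 143.07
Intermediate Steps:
N = 2 - I*sqrt(15) (N = 2 - sqrt(-7 - 8) = 2 - sqrt(-15) = 2 - I*sqrt(15) ≈ 2.0 - 3.873*I)
q(o, K) = -22/3 - 4/K (q(o, K) = -8 + (-4/K - 2/(-3)) = -8 + (-4/K - 2*(-1/3)) = -8 + (-4/K + 2/3) = -8 + (2/3 - 4/K) = -22/3 - 4/K)
s(D, R) = -22/3 - 4/D
(s(-10, N) - 92) + 242 = ((-22/3 - 4/(-10)) - 92) + 242 = ((-22/3 - 4*(-1/10)) - 92) + 242 = ((-22/3 + 2/5) - 92) + 242 = (-104/15 - 92) + 242 = -1484/15 + 242 = 2146/15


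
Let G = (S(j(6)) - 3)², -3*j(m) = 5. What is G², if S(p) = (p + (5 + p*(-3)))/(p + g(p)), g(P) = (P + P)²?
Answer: 1679616/83521 ≈ 20.110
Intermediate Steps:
j(m) = -5/3 (j(m) = -⅓*5 = -5/3)
g(P) = 4*P² (g(P) = (2*P)² = 4*P²)
S(p) = (5 - 2*p)/(p + 4*p²) (S(p) = (p + (5 + p*(-3)))/(p + 4*p²) = (p + (5 - 3*p))/(p + 4*p²) = (5 - 2*p)/(p + 4*p²))
G = 1296/289 (G = ((5 - 2*(-5/3))/((-5/3)*(1 + 4*(-5/3))) - 3)² = (-3*(5 + 10/3)/(5*(1 - 20/3)) - 3)² = (-⅗*25/3/(-17/3) - 3)² = (-⅗*(-3/17)*25/3 - 3)² = (15/17 - 3)² = (-36/17)² = 1296/289 ≈ 4.4844)
G² = (1296/289)² = 1679616/83521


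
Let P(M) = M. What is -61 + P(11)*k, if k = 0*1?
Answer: -61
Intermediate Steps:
k = 0
-61 + P(11)*k = -61 + 11*0 = -61 + 0 = -61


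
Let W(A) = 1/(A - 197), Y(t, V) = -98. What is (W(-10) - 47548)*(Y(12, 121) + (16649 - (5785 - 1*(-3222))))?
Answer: -3228319336/9 ≈ -3.5870e+8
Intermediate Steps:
W(A) = 1/(-197 + A)
(W(-10) - 47548)*(Y(12, 121) + (16649 - (5785 - 1*(-3222)))) = (1/(-197 - 10) - 47548)*(-98 + (16649 - (5785 - 1*(-3222)))) = (1/(-207) - 47548)*(-98 + (16649 - (5785 + 3222))) = (-1/207 - 47548)*(-98 + (16649 - 1*9007)) = -9842437*(-98 + (16649 - 9007))/207 = -9842437*(-98 + 7642)/207 = -9842437/207*7544 = -3228319336/9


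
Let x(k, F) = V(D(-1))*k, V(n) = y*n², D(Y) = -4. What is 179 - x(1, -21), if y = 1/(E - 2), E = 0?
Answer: 187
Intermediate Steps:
y = -½ (y = 1/(0 - 2) = 1/(-2) = -½ ≈ -0.50000)
V(n) = -n²/2
x(k, F) = -8*k (x(k, F) = (-½*(-4)²)*k = (-½*16)*k = -8*k)
179 - x(1, -21) = 179 - (-8) = 179 - 1*(-8) = 179 + 8 = 187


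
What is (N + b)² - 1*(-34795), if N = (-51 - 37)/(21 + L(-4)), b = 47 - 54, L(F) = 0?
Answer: 15399820/441 ≈ 34920.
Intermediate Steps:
b = -7
N = -88/21 (N = (-51 - 37)/(21 + 0) = -88/21 ≈ -4.1905)
(N + b)² - 1*(-34795) = (-88/21 - 7)² - 1*(-34795) = (-235/21)² + 34795 = 55225/441 + 34795 = 15399820/441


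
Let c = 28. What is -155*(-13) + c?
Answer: 2043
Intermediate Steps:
-155*(-13) + c = -155*(-13) + 28 = 2015 + 28 = 2043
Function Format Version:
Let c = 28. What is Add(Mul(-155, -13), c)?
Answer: 2043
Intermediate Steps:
Add(Mul(-155, -13), c) = Add(Mul(-155, -13), 28) = Add(2015, 28) = 2043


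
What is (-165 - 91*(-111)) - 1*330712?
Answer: -320776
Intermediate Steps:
(-165 - 91*(-111)) - 1*330712 = (-165 + 10101) - 330712 = 9936 - 330712 = -320776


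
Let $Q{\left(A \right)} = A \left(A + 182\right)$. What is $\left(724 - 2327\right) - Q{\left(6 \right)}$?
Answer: $-2731$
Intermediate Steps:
$Q{\left(A \right)} = A \left(182 + A\right)$
$\left(724 - 2327\right) - Q{\left(6 \right)} = \left(724 - 2327\right) - 6 \left(182 + 6\right) = \left(724 - 2327\right) - 6 \cdot 188 = -1603 - 1128 = -2731$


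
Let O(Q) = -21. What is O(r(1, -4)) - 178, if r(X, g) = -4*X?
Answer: -199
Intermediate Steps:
O(r(1, -4)) - 178 = -21 - 178 = -199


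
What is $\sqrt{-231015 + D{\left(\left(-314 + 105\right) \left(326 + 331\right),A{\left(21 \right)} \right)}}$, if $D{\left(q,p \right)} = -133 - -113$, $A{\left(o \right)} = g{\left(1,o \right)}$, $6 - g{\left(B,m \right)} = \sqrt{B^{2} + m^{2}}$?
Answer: $7 i \sqrt{4715} \approx 480.66 i$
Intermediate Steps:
$g{\left(B,m \right)} = 6 - \sqrt{B^{2} + m^{2}}$
$A{\left(o \right)} = 6 - \sqrt{1 + o^{2}}$ ($A{\left(o \right)} = 6 - \sqrt{1^{2} + o^{2}} = 6 - \sqrt{1 + o^{2}}$)
$D{\left(q,p \right)} = -20$ ($D{\left(q,p \right)} = -133 + 113 = -20$)
$\sqrt{-231015 + D{\left(\left(-314 + 105\right) \left(326 + 331\right),A{\left(21 \right)} \right)}} = \sqrt{-231015 - 20} = \sqrt{-231035} = 7 i \sqrt{4715}$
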